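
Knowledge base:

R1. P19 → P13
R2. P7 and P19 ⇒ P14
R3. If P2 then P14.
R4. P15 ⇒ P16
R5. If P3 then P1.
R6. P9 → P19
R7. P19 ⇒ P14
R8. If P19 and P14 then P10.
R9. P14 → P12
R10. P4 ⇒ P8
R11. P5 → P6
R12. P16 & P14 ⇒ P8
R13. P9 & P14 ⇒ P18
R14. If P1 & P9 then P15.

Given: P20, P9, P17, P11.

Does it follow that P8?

No

Forward chaining from the given facts derives: P19, P14, P10, P12, P18, P13.
Rules concluding P8: R10 needs P4; R12 needs P16 — none of these are established.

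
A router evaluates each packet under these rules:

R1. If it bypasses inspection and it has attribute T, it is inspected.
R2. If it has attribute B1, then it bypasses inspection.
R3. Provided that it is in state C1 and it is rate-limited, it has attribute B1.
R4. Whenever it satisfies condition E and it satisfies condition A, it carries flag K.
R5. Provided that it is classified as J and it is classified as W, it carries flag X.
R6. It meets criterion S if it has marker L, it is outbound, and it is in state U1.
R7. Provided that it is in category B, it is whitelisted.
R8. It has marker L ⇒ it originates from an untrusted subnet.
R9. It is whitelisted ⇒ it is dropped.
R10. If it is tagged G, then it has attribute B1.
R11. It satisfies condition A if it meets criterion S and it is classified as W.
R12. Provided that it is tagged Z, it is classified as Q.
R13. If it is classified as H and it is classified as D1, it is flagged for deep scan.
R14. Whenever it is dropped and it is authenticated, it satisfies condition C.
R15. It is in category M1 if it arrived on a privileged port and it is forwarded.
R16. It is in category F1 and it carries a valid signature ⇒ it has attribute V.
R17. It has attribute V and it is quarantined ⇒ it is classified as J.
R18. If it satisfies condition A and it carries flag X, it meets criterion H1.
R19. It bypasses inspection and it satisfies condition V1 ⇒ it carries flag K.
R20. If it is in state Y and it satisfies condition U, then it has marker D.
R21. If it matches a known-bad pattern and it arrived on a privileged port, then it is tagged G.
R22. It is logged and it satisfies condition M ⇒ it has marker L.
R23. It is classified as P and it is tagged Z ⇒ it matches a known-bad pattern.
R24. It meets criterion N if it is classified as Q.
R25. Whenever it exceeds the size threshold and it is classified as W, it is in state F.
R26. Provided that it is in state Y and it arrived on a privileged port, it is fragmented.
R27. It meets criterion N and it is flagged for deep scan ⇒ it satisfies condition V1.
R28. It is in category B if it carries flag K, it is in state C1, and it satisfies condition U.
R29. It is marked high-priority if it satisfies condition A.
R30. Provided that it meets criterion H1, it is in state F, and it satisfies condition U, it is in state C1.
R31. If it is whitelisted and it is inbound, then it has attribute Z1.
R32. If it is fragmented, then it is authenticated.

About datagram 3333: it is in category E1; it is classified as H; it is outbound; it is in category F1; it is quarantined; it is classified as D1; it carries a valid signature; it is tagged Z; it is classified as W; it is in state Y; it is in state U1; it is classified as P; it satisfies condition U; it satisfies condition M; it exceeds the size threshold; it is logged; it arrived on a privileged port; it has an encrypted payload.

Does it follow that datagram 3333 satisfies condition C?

By R12 (it is tagged Z): it is classified as Q.
By R13 (it is classified as H, it is classified as D1): it is flagged for deep scan.
By R16 (it is in category F1, it carries a valid signature): it has attribute V.
By R17 (it has attribute V, it is quarantined): it is classified as J.
By R22 (it is logged, it satisfies condition M): it has marker L.
By R23 (it is classified as P, it is tagged Z): it matches a known-bad pattern.
By R24 (it is classified as Q): it meets criterion N.
By R25 (it exceeds the size threshold, it is classified as W): it is in state F.
By R26 (it is in state Y, it arrived on a privileged port): it is fragmented.
By R27 (it meets criterion N, it is flagged for deep scan): it satisfies condition V1.
By R32 (it is fragmented): it is authenticated.
By R5 (it is classified as J, it is classified as W): it carries flag X.
By R6 (it has marker L, it is outbound, it is in state U1): it meets criterion S.
By R11 (it meets criterion S, it is classified as W): it satisfies condition A.
By R18 (it satisfies condition A, it carries flag X): it meets criterion H1.
By R21 (it matches a known-bad pattern, it arrived on a privileged port): it is tagged G.
By R30 (it meets criterion H1, it is in state F, it satisfies condition U): it is in state C1.
By R10 (it is tagged G): it has attribute B1.
By R2 (it has attribute B1): it bypasses inspection.
By R19 (it bypasses inspection, it satisfies condition V1): it carries flag K.
By R28 (it carries flag K, it is in state C1, it satisfies condition U): it is in category B.
By R7 (it is in category B): it is whitelisted.
By R9 (it is whitelisted): it is dropped.
By R14 (it is dropped, it is authenticated): it satisfies condition C.

Yes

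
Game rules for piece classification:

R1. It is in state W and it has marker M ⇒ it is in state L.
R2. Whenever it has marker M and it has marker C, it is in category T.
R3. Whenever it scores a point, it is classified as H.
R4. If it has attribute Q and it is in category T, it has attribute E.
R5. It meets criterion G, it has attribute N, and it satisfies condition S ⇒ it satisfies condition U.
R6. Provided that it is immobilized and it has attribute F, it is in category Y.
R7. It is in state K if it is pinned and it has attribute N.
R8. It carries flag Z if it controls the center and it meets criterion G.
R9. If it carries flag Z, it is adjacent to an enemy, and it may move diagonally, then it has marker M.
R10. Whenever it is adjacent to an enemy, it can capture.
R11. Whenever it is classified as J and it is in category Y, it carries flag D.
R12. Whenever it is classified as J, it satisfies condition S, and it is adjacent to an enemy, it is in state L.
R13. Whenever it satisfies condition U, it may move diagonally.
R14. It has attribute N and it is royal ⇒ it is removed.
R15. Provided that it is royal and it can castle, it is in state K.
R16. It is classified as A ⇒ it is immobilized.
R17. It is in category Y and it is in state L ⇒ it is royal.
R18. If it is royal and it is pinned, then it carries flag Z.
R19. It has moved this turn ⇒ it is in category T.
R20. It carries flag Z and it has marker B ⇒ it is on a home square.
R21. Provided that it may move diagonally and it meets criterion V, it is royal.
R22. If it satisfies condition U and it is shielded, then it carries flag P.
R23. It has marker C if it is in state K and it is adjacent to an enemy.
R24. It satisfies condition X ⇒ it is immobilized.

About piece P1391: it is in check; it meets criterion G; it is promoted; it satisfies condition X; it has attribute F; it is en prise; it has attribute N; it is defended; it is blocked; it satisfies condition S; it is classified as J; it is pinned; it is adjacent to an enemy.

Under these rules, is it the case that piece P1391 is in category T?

By R5 (it meets criterion G, it has attribute N, it satisfies condition S): it satisfies condition U.
By R7 (it is pinned, it has attribute N): it is in state K.
By R12 (it is classified as J, it satisfies condition S, it is adjacent to an enemy): it is in state L.
By R13 (it satisfies condition U): it may move diagonally.
By R23 (it is in state K, it is adjacent to an enemy): it has marker C.
By R24 (it satisfies condition X): it is immobilized.
By R6 (it is immobilized, it has attribute F): it is in category Y.
By R17 (it is in category Y, it is in state L): it is royal.
By R18 (it is royal, it is pinned): it carries flag Z.
By R9 (it carries flag Z, it is adjacent to an enemy, it may move diagonally): it has marker M.
By R2 (it has marker M, it has marker C): it is in category T.

Yes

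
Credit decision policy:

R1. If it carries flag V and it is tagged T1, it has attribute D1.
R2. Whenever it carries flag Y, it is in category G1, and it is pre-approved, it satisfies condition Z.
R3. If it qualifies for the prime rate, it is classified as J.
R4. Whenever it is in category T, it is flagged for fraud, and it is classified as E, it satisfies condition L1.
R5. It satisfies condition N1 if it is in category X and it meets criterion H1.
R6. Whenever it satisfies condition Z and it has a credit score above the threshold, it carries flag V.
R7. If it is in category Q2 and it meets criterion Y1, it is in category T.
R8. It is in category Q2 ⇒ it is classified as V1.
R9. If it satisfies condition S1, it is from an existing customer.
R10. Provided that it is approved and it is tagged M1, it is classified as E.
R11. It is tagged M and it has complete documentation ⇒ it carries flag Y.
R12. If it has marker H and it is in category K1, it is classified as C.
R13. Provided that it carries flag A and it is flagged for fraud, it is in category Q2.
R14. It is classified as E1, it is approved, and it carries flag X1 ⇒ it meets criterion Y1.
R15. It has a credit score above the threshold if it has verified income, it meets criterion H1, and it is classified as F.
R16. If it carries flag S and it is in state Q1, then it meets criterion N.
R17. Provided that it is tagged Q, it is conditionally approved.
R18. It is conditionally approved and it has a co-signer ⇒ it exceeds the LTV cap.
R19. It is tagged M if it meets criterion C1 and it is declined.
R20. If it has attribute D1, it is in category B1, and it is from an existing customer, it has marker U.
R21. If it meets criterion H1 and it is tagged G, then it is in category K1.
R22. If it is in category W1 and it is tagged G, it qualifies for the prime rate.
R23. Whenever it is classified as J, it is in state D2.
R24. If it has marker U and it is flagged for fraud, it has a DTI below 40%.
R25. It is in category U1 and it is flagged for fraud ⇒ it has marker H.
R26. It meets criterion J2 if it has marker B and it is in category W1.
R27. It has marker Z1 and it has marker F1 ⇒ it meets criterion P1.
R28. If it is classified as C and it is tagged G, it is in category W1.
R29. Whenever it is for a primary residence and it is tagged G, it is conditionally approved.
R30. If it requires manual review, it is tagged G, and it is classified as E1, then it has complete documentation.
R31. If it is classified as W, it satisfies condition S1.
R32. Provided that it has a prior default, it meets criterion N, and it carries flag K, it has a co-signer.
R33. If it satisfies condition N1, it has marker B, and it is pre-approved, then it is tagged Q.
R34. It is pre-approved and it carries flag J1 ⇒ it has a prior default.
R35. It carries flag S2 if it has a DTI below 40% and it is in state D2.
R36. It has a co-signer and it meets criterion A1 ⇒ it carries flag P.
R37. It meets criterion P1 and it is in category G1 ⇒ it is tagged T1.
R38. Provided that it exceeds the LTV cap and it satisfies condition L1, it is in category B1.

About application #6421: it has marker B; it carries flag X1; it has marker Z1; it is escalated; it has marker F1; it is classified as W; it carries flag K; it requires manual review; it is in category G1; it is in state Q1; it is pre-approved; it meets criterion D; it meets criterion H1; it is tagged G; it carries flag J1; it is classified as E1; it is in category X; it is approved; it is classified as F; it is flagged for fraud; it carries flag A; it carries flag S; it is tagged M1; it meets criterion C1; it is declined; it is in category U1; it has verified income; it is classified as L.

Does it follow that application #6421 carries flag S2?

By R5 (it is in category X, it meets criterion H1): it satisfies condition N1.
By R10 (it is approved, it is tagged M1): it is classified as E.
By R13 (it carries flag A, it is flagged for fraud): it is in category Q2.
By R14 (it is classified as E1, it is approved, it carries flag X1): it meets criterion Y1.
By R15 (it has verified income, it meets criterion H1, it is classified as F): it has a credit score above the threshold.
By R16 (it carries flag S, it is in state Q1): it meets criterion N.
By R19 (it meets criterion C1, it is declined): it is tagged M.
By R21 (it meets criterion H1, it is tagged G): it is in category K1.
By R25 (it is in category U1, it is flagged for fraud): it has marker H.
By R27 (it has marker Z1, it has marker F1): it meets criterion P1.
By R30 (it requires manual review, it is tagged G, it is classified as E1): it has complete documentation.
By R31 (it is classified as W): it satisfies condition S1.
By R33 (it satisfies condition N1, it has marker B, it is pre-approved): it is tagged Q.
By R34 (it is pre-approved, it carries flag J1): it has a prior default.
By R37 (it meets criterion P1, it is in category G1): it is tagged T1.
By R7 (it is in category Q2, it meets criterion Y1): it is in category T.
By R9 (it satisfies condition S1): it is from an existing customer.
By R11 (it is tagged M, it has complete documentation): it carries flag Y.
By R12 (it has marker H, it is in category K1): it is classified as C.
By R17 (it is tagged Q): it is conditionally approved.
By R28 (it is classified as C, it is tagged G): it is in category W1.
By R32 (it has a prior default, it meets criterion N, it carries flag K): it has a co-signer.
By R2 (it carries flag Y, it is in category G1, it is pre-approved): it satisfies condition Z.
By R4 (it is in category T, it is flagged for fraud, it is classified as E): it satisfies condition L1.
By R6 (it satisfies condition Z, it has a credit score above the threshold): it carries flag V.
By R18 (it is conditionally approved, it has a co-signer): it exceeds the LTV cap.
By R22 (it is in category W1, it is tagged G): it qualifies for the prime rate.
By R38 (it exceeds the LTV cap, it satisfies condition L1): it is in category B1.
By R1 (it carries flag V, it is tagged T1): it has attribute D1.
By R3 (it qualifies for the prime rate): it is classified as J.
By R20 (it has attribute D1, it is in category B1, it is from an existing customer): it has marker U.
By R23 (it is classified as J): it is in state D2.
By R24 (it has marker U, it is flagged for fraud): it has a DTI below 40%.
By R35 (it has a DTI below 40%, it is in state D2): it carries flag S2.

Yes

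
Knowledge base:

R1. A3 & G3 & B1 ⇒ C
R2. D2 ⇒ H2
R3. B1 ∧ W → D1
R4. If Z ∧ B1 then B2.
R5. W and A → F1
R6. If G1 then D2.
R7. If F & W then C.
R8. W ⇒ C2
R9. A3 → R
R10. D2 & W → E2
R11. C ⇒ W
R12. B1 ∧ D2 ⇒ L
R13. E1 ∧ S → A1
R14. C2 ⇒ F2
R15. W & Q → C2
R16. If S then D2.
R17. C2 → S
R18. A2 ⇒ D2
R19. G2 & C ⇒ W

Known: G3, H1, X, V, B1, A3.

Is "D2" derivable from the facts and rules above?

Yes

C  (by R1: A3, G3, B1)
W  (by R11: C)
C2  (by R8: W)
S  (by R17: C2)
D2  (by R16: S)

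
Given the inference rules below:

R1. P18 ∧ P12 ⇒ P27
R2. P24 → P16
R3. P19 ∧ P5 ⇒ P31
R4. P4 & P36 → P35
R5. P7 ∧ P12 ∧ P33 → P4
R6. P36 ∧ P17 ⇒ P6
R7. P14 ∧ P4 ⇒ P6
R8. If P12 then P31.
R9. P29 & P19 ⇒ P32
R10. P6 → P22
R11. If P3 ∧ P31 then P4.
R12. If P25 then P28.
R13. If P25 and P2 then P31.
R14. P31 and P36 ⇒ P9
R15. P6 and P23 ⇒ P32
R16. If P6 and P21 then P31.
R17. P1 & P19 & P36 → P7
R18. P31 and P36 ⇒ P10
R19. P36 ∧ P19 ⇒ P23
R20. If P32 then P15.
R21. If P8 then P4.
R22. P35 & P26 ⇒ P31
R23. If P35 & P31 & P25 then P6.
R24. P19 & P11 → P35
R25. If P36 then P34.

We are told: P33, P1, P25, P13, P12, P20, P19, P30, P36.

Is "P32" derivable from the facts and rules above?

P31  (by R8: P12)
P7  (by R17: P1, P19, P36)
P23  (by R19: P36, P19)
P4  (by R5: P7, P12, P33)
P35  (by R4: P4, P36)
P6  (by R23: P35, P31, P25)
P32  (by R15: P6, P23)

Yes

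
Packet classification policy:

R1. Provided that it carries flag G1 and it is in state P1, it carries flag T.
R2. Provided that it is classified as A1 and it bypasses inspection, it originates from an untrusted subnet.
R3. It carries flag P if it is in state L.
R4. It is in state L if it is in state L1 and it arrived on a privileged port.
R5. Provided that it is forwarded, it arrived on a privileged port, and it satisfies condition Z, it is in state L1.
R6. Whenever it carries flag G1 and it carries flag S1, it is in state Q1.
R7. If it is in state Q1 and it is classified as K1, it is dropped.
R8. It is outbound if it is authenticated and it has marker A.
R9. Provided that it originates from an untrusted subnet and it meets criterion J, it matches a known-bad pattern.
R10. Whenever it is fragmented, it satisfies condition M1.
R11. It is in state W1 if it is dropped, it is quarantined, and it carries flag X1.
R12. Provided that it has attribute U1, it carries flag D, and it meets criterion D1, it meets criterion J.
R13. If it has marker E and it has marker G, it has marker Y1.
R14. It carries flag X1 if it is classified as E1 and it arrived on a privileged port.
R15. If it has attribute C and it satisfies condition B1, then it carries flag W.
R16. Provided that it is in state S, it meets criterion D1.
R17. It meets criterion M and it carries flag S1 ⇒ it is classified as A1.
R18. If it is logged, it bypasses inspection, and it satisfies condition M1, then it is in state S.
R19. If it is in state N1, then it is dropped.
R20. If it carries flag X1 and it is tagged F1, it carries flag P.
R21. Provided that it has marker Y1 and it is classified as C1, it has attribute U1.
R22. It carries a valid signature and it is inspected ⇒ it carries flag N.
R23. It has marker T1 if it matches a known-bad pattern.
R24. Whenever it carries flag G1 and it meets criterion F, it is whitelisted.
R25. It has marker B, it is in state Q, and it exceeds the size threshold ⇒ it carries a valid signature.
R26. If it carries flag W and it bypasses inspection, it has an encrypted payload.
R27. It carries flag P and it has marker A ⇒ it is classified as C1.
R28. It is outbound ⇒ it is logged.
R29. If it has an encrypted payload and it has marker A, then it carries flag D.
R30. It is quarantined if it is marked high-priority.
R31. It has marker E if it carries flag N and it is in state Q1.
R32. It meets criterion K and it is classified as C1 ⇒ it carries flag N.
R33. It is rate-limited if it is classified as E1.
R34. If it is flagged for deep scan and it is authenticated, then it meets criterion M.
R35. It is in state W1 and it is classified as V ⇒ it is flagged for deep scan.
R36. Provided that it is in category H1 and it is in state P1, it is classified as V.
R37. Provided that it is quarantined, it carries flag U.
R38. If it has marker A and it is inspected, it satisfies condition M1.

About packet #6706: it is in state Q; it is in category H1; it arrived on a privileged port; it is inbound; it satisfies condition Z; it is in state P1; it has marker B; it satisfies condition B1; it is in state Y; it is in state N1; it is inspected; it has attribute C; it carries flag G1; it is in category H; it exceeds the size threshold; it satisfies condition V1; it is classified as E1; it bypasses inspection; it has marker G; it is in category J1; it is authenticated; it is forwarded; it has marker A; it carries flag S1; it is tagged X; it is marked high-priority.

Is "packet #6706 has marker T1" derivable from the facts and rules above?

Yes

By R5 (it is forwarded, it arrived on a privileged port, it satisfies condition Z): it is in state L1.
By R6 (it carries flag G1, it carries flag S1): it is in state Q1.
By R8 (it is authenticated, it has marker A): it is outbound.
By R14 (it is classified as E1, it arrived on a privileged port): it carries flag X1.
By R15 (it has attribute C, it satisfies condition B1): it carries flag W.
By R19 (it is in state N1): it is dropped.
By R25 (it has marker B, it is in state Q, it exceeds the size threshold): it carries a valid signature.
By R26 (it carries flag W, it bypasses inspection): it has an encrypted payload.
By R28 (it is outbound): it is logged.
By R29 (it has an encrypted payload, it has marker A): it carries flag D.
By R30 (it is marked high-priority): it is quarantined.
By R36 (it is in category H1, it is in state P1): it is classified as V.
By R38 (it has marker A, it is inspected): it satisfies condition M1.
By R4 (it is in state L1, it arrived on a privileged port): it is in state L.
By R11 (it is dropped, it is quarantined, it carries flag X1): it is in state W1.
By R18 (it is logged, it bypasses inspection, it satisfies condition M1): it is in state S.
By R22 (it carries a valid signature, it is inspected): it carries flag N.
By R31 (it carries flag N, it is in state Q1): it has marker E.
By R35 (it is in state W1, it is classified as V): it is flagged for deep scan.
By R3 (it is in state L): it carries flag P.
By R13 (it has marker E, it has marker G): it has marker Y1.
By R16 (it is in state S): it meets criterion D1.
By R27 (it carries flag P, it has marker A): it is classified as C1.
By R34 (it is flagged for deep scan, it is authenticated): it meets criterion M.
By R17 (it meets criterion M, it carries flag S1): it is classified as A1.
By R21 (it has marker Y1, it is classified as C1): it has attribute U1.
By R2 (it is classified as A1, it bypasses inspection): it originates from an untrusted subnet.
By R12 (it has attribute U1, it carries flag D, it meets criterion D1): it meets criterion J.
By R9 (it originates from an untrusted subnet, it meets criterion J): it matches a known-bad pattern.
By R23 (it matches a known-bad pattern): it has marker T1.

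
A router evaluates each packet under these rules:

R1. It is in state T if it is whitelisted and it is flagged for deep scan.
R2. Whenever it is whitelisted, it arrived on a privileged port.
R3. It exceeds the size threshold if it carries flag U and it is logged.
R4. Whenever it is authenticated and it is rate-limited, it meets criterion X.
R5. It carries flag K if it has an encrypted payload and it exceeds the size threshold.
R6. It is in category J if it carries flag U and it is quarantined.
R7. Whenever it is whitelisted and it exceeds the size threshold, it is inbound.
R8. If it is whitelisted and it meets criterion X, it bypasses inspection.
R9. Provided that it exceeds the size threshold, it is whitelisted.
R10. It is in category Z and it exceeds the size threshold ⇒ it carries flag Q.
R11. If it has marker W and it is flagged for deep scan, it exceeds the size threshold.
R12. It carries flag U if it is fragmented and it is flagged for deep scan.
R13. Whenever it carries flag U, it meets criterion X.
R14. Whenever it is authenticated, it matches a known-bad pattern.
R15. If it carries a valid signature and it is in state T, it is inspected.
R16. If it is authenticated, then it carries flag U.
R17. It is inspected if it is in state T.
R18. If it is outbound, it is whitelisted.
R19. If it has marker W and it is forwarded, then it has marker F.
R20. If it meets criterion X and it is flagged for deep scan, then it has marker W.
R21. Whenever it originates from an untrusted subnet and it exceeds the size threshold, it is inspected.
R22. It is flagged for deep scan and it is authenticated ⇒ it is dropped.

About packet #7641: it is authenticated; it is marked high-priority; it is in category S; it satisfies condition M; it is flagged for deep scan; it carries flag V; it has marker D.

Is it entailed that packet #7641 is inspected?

Yes

By R16 (it is authenticated): it carries flag U.
By R13 (it carries flag U): it meets criterion X.
By R20 (it meets criterion X, it is flagged for deep scan): it has marker W.
By R11 (it has marker W, it is flagged for deep scan): it exceeds the size threshold.
By R9 (it exceeds the size threshold): it is whitelisted.
By R1 (it is whitelisted, it is flagged for deep scan): it is in state T.
By R17 (it is in state T): it is inspected.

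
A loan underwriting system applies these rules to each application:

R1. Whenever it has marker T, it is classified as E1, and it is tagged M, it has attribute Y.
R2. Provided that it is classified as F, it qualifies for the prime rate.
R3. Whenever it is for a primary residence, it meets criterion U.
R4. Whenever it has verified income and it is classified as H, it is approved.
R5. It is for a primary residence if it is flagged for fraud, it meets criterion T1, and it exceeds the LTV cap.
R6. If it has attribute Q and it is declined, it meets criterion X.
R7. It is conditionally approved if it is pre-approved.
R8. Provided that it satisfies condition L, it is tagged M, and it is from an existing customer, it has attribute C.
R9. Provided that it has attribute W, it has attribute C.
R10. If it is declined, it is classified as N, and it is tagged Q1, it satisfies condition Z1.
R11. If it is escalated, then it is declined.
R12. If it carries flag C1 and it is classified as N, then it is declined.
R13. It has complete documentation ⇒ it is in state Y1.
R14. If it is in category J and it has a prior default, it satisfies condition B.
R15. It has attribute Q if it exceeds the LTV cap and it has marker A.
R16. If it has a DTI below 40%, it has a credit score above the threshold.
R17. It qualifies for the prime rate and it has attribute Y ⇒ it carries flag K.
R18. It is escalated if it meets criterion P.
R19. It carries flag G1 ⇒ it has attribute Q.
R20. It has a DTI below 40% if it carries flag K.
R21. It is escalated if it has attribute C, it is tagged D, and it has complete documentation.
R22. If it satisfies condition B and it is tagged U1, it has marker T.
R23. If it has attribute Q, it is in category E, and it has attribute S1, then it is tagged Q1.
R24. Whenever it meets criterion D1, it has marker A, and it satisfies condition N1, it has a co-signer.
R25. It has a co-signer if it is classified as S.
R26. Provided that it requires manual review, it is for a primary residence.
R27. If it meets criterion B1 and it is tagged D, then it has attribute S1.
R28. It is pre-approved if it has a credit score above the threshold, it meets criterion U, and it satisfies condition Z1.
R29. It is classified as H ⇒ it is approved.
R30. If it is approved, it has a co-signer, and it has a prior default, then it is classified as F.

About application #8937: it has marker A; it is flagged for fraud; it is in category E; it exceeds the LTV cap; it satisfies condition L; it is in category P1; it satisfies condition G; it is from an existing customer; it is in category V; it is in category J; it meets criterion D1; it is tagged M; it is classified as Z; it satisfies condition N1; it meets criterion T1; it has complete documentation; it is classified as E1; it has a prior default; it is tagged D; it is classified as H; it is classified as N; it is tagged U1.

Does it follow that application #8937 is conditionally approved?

Forward chaining from the given facts derives: is for a primary residence, has attribute C, is in state Y1, satisfies condition B, has attribute Q, is escalated, has marker T, has a co-signer, is approved, is classified as F, has attribute Y, qualifies for the prime rate, meets criterion U, is declined, carries flag K, has a DTI below 40%, meets criterion X, has a credit score above the threshold.
The only rule concluding "it is conditionally approved" is R7, which needs "it is pre-approved"; that is never established.

No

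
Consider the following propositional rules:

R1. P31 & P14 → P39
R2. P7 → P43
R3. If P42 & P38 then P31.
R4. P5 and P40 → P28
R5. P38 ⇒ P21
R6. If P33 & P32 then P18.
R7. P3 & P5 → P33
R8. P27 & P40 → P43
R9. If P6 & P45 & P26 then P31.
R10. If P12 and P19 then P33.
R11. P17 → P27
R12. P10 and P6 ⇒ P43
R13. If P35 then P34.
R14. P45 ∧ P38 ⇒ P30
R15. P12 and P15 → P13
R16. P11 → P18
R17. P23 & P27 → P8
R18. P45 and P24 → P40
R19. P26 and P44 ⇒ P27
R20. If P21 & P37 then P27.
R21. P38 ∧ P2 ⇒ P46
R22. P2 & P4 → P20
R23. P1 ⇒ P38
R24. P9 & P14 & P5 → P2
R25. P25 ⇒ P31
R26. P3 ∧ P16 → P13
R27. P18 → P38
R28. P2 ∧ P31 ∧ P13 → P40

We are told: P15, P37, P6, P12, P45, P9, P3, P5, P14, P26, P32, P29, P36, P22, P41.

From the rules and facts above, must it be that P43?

Yes

P33  (by R7: P3, P5)
P31  (by R9: P6, P45, P26)
P13  (by R15: P12, P15)
P2  (by R24: P9, P14, P5)
P40  (by R28: P2, P31, P13)
P18  (by R6: P33, P32)
P38  (by R27: P18)
P21  (by R5: P38)
P27  (by R20: P21, P37)
P43  (by R8: P27, P40)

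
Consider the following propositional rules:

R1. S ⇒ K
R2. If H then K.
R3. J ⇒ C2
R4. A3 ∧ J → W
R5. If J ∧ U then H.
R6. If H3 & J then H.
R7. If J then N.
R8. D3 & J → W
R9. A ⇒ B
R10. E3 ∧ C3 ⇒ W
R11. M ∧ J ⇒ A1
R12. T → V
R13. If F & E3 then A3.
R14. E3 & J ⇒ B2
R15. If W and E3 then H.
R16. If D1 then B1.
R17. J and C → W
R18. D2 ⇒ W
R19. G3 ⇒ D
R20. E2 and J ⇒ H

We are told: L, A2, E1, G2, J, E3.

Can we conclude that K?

No

Forward chaining from the given facts derives: C2, N, B2.
Rules concluding K: R1 needs S; R2 needs H — none of these are established.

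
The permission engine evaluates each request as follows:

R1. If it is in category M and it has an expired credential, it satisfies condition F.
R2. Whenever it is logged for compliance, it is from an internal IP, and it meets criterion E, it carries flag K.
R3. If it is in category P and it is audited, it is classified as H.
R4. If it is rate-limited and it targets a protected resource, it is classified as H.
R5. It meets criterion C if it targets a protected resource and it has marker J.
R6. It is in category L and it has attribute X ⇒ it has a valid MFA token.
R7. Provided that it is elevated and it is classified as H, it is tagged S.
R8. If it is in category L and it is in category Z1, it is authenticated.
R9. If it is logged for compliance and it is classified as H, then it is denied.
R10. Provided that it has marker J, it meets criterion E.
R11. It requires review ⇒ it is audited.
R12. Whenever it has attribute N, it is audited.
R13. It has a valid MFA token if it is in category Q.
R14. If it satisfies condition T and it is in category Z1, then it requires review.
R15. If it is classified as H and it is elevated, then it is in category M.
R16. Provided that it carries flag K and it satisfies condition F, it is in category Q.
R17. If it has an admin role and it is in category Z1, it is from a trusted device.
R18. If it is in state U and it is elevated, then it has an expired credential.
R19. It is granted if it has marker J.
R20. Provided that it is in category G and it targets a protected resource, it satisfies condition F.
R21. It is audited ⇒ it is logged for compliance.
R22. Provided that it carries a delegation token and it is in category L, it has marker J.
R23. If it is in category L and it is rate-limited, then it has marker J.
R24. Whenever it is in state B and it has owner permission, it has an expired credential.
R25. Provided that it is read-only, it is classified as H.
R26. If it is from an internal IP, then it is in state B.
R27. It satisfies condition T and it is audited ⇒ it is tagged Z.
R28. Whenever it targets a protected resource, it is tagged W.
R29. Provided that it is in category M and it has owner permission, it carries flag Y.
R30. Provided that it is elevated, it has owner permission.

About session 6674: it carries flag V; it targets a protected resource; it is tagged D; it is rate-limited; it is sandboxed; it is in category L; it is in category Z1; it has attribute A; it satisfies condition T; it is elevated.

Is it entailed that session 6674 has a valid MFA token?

Forward chaining from the given facts derives: is classified as H, is tagged S, is authenticated, requires review, is in category M, has marker J, is tagged W, has owner permission, meets criterion C, meets criterion E, is audited, is granted, is logged for compliance, is tagged Z, carries flag Y, is denied.
Rules concluding "it has a valid MFA token": R6 needs "it has attribute X"; R13 needs "it is in category Q" — none of these are established.

No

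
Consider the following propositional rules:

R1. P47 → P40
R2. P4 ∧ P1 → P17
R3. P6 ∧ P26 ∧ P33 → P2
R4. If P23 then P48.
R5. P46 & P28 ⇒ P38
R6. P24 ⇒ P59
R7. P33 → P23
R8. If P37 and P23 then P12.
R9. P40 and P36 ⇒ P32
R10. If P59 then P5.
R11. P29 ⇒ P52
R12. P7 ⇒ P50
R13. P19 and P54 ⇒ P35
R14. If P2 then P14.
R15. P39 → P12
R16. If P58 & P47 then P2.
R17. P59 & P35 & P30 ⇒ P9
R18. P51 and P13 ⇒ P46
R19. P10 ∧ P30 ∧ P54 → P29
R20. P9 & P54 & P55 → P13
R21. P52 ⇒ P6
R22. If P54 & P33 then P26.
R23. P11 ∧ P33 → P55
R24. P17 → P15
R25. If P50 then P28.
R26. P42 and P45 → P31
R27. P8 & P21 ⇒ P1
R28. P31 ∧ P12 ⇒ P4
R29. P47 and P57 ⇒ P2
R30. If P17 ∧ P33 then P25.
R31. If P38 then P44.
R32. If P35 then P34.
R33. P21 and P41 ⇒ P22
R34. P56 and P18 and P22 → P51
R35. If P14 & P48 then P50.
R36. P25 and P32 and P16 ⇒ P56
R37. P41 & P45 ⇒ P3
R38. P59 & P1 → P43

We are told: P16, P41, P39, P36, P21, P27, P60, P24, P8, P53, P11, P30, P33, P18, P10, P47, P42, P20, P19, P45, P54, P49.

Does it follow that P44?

Yes

P40  (by R1: P47)
P59  (by R6: P24)
P23  (by R7: P33)
P32  (by R9: P40, P36)
P35  (by R13: P19, P54)
P12  (by R15: P39)
P9  (by R17: P59, P35, P30)
P29  (by R19: P10, P30, P54)
P26  (by R22: P54, P33)
P55  (by R23: P11, P33)
P31  (by R26: P42, P45)
P1  (by R27: P8, P21)
P4  (by R28: P31, P12)
P22  (by R33: P21, P41)
P17  (by R2: P4, P1)
P48  (by R4: P23)
P52  (by R11: P29)
P13  (by R20: P9, P54, P55)
P6  (by R21: P52)
P25  (by R30: P17, P33)
P56  (by R36: P25, P32, P16)
P2  (by R3: P6, P26, P33)
P14  (by R14: P2)
P51  (by R34: P56, P18, P22)
P50  (by R35: P14, P48)
P46  (by R18: P51, P13)
P28  (by R25: P50)
P38  (by R5: P46, P28)
P44  (by R31: P38)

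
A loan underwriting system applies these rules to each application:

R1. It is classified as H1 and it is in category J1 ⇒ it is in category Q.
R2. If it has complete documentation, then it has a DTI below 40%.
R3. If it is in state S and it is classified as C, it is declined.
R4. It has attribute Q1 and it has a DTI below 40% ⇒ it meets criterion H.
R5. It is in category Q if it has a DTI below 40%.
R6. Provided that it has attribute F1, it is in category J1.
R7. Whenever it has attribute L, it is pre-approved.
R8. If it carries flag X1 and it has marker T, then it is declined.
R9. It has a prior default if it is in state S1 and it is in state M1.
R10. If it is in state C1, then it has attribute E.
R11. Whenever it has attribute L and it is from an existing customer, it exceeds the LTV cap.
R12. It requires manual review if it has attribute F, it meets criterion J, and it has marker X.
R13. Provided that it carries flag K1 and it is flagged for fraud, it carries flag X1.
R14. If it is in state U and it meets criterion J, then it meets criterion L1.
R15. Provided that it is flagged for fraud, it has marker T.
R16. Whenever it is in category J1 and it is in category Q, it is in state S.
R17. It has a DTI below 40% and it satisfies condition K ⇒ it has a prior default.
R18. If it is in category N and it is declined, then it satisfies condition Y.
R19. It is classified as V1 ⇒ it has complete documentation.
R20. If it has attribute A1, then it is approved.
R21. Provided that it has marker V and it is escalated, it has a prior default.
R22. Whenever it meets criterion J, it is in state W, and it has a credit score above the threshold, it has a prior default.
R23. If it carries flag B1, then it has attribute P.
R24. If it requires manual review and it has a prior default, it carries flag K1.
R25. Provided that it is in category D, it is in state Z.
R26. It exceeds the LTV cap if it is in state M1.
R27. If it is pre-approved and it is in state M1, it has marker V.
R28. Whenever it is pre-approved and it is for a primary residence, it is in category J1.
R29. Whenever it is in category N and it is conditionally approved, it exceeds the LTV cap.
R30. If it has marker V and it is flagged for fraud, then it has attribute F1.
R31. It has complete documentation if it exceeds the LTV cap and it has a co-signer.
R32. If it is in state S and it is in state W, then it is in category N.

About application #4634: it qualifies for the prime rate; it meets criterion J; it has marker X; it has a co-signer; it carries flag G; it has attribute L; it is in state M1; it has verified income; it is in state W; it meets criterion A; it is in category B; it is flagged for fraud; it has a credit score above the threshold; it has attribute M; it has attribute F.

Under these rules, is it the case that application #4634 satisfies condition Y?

Yes

By R7 (it has attribute L): it is pre-approved.
By R12 (it has attribute F, it meets criterion J, it has marker X): it requires manual review.
By R15 (it is flagged for fraud): it has marker T.
By R22 (it meets criterion J, it is in state W, it has a credit score above the threshold): it has a prior default.
By R24 (it requires manual review, it has a prior default): it carries flag K1.
By R26 (it is in state M1): it exceeds the LTV cap.
By R27 (it is pre-approved, it is in state M1): it has marker V.
By R30 (it has marker V, it is flagged for fraud): it has attribute F1.
By R31 (it exceeds the LTV cap, it has a co-signer): it has complete documentation.
By R2 (it has complete documentation): it has a DTI below 40%.
By R5 (it has a DTI below 40%): it is in category Q.
By R6 (it has attribute F1): it is in category J1.
By R13 (it carries flag K1, it is flagged for fraud): it carries flag X1.
By R16 (it is in category J1, it is in category Q): it is in state S.
By R32 (it is in state S, it is in state W): it is in category N.
By R8 (it carries flag X1, it has marker T): it is declined.
By R18 (it is in category N, it is declined): it satisfies condition Y.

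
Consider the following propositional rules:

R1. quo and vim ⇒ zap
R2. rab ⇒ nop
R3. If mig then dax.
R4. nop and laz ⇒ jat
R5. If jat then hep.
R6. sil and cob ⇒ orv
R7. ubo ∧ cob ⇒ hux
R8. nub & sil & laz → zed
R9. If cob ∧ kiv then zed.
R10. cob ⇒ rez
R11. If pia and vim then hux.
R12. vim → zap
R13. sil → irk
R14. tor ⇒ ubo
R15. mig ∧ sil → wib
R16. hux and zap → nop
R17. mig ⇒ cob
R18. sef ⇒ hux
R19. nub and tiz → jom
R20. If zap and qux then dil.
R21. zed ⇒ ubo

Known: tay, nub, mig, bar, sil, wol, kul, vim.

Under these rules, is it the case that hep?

No

Forward chaining from the given facts derives: dax, zap, irk, wib, cob, orv, rez.
The only rule concluding hep is R5, which needs jat; that is never established.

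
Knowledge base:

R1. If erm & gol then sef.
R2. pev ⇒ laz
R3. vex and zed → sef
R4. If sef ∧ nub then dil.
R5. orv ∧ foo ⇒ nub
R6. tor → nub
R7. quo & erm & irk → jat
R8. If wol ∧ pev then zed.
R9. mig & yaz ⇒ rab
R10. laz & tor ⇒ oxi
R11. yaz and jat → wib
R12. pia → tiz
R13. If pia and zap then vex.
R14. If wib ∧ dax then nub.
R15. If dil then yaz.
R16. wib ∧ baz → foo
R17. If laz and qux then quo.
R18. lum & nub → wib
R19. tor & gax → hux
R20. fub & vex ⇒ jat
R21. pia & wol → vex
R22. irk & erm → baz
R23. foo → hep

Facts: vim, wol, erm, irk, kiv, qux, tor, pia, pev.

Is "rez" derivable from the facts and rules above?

No

Forward chaining from the given facts derives: laz, nub, zed, oxi, tiz, quo, vex, baz, sef, dil, jat, yaz, wib, foo, hep.
No rule has rez as its conclusion, and it is not among the given facts.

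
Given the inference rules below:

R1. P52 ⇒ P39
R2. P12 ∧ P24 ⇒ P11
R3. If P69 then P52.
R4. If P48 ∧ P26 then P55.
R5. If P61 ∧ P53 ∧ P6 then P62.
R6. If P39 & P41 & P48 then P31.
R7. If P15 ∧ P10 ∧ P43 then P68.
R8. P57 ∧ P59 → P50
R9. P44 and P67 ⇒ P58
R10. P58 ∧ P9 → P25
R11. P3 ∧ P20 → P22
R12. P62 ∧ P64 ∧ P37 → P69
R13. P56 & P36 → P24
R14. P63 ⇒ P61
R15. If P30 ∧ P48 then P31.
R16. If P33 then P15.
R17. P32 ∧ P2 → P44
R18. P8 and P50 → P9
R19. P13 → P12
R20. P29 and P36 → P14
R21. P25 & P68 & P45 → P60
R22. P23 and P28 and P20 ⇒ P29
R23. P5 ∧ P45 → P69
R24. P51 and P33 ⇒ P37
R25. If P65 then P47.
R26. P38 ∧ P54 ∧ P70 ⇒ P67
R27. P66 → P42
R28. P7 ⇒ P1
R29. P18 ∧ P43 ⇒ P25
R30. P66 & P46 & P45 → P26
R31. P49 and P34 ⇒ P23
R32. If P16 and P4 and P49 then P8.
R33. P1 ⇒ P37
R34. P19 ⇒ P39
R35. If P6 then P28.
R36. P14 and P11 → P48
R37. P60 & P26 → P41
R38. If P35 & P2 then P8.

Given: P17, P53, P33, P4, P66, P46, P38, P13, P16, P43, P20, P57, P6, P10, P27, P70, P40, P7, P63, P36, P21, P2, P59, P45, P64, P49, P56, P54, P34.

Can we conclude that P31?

Forward chaining from the given facts derives: P50, P24, P61, P15, P12, P67, P42, P1, P26, P23, P8, P37, P28, P11, P62, P68, P69, P9, P29, P52, P14, P48, P39, P55.
Rules concluding P31: R6 needs P41; R15 needs P30 — none of these are established.

No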